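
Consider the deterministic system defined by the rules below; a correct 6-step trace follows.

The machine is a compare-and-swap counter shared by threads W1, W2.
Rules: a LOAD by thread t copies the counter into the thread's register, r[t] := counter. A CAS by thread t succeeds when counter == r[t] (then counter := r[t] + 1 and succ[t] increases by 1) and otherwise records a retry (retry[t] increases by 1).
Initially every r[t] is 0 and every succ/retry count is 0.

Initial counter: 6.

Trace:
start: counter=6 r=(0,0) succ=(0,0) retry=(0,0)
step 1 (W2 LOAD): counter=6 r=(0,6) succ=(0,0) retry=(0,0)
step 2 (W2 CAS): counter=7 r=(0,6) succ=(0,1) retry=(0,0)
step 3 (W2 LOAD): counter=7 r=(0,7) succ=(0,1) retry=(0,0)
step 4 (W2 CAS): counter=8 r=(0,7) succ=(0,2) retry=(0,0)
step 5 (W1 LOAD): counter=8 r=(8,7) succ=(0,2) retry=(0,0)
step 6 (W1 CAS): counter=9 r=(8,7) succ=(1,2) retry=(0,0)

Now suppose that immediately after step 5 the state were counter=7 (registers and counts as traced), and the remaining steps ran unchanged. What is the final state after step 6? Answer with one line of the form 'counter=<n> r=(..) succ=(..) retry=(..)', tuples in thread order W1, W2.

counter=7 r=(8,7) succ=(0,2) retry=(1,0)

state after step 5 := counter=7 r=(8,7) succ=(0,2) retry=(0,0)
step 6 (W1 CAS): counter=7 r=(8,7) succ=(0,2) retry=(1,0)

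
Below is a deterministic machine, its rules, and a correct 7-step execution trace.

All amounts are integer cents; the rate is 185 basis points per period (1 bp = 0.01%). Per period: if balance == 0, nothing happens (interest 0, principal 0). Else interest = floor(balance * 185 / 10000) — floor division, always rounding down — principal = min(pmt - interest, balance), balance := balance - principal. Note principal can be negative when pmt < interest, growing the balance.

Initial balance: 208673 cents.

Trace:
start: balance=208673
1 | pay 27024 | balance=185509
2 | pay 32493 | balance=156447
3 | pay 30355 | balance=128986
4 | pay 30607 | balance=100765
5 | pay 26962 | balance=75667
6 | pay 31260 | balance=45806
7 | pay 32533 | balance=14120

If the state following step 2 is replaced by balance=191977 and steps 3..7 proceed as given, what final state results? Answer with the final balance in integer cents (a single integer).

state after step 2 := balance=191977
3 | pay 30355 | balance=165173
4 | pay 30607 | balance=137621
5 | pay 26962 | balance=113204
6 | pay 31260 | balance=84038
7 | pay 32533 | balance=53059

53059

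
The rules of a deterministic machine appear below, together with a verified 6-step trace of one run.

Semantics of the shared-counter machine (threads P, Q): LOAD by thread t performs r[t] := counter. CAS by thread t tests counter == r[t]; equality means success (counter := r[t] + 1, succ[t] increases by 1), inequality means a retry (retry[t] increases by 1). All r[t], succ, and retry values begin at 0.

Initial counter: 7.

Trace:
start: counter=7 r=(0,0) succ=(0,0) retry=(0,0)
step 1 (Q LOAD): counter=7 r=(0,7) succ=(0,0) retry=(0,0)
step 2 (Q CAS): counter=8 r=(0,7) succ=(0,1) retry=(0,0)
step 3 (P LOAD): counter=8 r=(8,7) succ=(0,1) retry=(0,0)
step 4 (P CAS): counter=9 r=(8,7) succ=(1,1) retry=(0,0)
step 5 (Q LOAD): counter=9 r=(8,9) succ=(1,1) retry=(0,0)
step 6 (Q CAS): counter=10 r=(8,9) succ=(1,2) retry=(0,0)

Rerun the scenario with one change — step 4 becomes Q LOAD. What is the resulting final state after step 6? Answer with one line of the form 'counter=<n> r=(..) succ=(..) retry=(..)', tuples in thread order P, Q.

counter=9 r=(8,8) succ=(0,2) retry=(0,0)

(re-executing from step 4 with the substitution; state before step 4: counter=8 r=(8,7) succ=(0,1) retry=(0,0))
step 4 (Q LOAD): counter=8 r=(8,8) succ=(0,1) retry=(0,0)
step 5 (Q LOAD): counter=8 r=(8,8) succ=(0,1) retry=(0,0)
step 6 (Q CAS): counter=9 r=(8,8) succ=(0,2) retry=(0,0)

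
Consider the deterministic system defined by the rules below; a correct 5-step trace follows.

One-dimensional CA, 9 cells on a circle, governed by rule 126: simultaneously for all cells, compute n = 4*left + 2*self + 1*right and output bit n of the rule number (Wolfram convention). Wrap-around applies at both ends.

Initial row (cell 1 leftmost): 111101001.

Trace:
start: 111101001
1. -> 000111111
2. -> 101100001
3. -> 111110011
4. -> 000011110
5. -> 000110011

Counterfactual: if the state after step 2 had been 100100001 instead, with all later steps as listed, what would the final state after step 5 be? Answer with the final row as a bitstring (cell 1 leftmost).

state after step 2 := 100100001
3. -> 111110011
4. -> 000011110
5. -> 000110011

000110011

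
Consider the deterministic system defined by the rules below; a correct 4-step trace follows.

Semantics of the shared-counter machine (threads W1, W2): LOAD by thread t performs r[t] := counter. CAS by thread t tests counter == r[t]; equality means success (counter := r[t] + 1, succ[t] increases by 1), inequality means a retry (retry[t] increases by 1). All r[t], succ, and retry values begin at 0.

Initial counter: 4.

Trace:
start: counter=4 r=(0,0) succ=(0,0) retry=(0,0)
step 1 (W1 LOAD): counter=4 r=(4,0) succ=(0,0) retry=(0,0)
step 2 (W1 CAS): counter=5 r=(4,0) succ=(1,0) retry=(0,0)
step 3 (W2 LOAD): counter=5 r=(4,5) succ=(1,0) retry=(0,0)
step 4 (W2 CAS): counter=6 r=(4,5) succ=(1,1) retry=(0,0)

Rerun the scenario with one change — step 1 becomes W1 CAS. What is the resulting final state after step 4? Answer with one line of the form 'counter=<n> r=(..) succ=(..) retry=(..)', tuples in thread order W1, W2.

(re-executing from step 1 with the substitution; state before step 1: counter=4 r=(0,0) succ=(0,0) retry=(0,0))
step 1 (W1 CAS): counter=4 r=(0,0) succ=(0,0) retry=(1,0)
step 2 (W1 CAS): counter=4 r=(0,0) succ=(0,0) retry=(2,0)
step 3 (W2 LOAD): counter=4 r=(0,4) succ=(0,0) retry=(2,0)
step 4 (W2 CAS): counter=5 r=(0,4) succ=(0,1) retry=(2,0)

counter=5 r=(0,4) succ=(0,1) retry=(2,0)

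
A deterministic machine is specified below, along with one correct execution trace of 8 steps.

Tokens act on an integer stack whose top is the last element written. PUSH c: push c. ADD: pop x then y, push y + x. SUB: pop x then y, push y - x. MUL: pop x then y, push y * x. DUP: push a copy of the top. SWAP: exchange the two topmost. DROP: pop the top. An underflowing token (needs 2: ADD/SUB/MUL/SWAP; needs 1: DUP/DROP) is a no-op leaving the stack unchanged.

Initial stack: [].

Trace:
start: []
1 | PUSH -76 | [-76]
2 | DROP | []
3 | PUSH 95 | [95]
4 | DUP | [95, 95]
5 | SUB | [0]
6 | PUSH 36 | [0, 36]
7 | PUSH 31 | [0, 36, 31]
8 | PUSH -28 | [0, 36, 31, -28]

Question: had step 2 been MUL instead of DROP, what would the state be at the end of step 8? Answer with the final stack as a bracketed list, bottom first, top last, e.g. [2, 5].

[-76, 0, 36, 31, -28]

(re-executing from step 2 with the substitution; state before step 2: [-76])
2 | MUL | [-76]
3 | PUSH 95 | [-76, 95]
4 | DUP | [-76, 95, 95]
5 | SUB | [-76, 0]
6 | PUSH 36 | [-76, 0, 36]
7 | PUSH 31 | [-76, 0, 36, 31]
8 | PUSH -28 | [-76, 0, 36, 31, -28]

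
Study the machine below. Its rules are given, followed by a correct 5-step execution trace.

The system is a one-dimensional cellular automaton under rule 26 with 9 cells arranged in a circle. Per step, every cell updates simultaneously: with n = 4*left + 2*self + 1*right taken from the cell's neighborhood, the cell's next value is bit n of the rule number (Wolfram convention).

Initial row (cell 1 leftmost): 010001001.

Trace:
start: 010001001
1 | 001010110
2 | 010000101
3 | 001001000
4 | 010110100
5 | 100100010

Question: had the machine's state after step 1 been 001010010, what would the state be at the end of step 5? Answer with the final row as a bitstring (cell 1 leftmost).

state after step 1 := 001010010
2 | 010001101
3 | 001011000
4 | 010010100
5 | 101100010

101100010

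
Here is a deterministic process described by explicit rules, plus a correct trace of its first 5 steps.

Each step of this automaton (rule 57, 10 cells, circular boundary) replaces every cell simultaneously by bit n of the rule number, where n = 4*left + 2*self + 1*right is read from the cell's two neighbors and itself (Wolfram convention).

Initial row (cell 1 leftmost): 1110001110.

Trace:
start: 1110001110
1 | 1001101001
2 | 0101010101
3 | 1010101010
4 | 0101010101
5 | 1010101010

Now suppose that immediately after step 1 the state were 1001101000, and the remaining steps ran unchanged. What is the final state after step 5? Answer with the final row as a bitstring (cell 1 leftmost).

0100110101

state after step 1 := 1001101000
2 | 0101010110
3 | 0010101101
4 | 1001011010
5 | 0100110101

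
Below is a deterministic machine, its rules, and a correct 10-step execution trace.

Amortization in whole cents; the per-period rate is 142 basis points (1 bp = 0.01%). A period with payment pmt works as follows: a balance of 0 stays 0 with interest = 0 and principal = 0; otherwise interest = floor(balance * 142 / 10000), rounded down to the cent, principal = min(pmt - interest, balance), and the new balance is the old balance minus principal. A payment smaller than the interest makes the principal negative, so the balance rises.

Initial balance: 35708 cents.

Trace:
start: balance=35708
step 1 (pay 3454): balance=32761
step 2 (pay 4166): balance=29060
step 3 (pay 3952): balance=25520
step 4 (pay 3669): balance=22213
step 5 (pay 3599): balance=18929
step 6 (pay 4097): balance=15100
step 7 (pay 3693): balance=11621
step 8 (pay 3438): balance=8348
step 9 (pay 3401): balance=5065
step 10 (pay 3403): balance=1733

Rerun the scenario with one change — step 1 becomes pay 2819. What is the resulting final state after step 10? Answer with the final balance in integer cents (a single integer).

(re-executing from step 1 with the substitution; state before step 1: balance=35708)
step 1 (pay 2819): balance=33396
step 2 (pay 4166): balance=29704
step 3 (pay 3952): balance=26173
step 4 (pay 3669): balance=22875
step 5 (pay 3599): balance=19600
step 6 (pay 4097): balance=15781
step 7 (pay 3693): balance=12312
step 8 (pay 3438): balance=9048
step 9 (pay 3401): balance=5775
step 10 (pay 3403): balance=2454

2454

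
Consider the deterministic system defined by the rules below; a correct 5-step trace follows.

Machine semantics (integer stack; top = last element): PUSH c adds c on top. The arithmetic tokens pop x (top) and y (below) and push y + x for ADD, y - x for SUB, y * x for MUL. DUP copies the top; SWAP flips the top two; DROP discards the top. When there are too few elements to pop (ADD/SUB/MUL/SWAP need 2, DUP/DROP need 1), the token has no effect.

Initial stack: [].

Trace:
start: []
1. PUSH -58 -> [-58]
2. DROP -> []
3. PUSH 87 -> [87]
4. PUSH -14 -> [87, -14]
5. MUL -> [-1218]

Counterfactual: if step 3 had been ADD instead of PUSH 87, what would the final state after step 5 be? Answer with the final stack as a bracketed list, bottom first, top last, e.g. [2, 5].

(re-executing from step 3 with the substitution; state before step 3: [])
3. ADD -> []
4. PUSH -14 -> [-14]
5. MUL -> [-14]

[-14]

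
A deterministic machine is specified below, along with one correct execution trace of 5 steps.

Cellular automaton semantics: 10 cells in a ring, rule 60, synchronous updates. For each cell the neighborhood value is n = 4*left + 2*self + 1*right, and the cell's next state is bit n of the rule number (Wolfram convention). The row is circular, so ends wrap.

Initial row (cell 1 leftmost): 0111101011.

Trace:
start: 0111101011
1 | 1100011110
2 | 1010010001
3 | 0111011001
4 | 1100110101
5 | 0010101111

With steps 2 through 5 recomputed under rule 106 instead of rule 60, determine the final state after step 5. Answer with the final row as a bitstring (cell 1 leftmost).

0111110011

(re-executing steps 2..5 under rule 106; state before step 2: 1100011110)
2 | 1100110011
3 | 0101110110
4 | 1011011110
5 | 0111110011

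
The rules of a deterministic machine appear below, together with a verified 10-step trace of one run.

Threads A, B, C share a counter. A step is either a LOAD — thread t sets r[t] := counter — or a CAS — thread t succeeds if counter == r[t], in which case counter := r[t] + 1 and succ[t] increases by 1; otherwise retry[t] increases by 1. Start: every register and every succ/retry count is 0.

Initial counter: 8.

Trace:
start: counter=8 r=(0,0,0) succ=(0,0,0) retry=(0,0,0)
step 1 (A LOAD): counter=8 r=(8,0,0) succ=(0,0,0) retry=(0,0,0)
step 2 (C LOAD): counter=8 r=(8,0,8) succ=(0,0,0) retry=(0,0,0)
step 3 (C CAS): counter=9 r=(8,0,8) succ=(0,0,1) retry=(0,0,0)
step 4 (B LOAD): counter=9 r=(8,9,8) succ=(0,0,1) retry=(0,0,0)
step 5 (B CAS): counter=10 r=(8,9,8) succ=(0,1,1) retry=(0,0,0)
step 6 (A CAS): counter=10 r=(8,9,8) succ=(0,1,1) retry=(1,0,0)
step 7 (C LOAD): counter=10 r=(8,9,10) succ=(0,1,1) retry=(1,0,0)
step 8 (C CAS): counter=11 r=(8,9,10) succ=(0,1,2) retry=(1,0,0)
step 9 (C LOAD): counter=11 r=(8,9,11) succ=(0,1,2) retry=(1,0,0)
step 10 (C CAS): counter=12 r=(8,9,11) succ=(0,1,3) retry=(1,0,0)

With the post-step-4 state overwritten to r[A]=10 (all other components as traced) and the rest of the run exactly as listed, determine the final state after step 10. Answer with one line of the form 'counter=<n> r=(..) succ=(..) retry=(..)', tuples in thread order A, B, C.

counter=13 r=(10,9,12) succ=(1,1,3) retry=(0,0,0)

state after step 4 := counter=9 r=(10,9,8) succ=(0,0,1) retry=(0,0,0)
step 5 (B CAS): counter=10 r=(10,9,8) succ=(0,1,1) retry=(0,0,0)
step 6 (A CAS): counter=11 r=(10,9,8) succ=(1,1,1) retry=(0,0,0)
step 7 (C LOAD): counter=11 r=(10,9,11) succ=(1,1,1) retry=(0,0,0)
step 8 (C CAS): counter=12 r=(10,9,11) succ=(1,1,2) retry=(0,0,0)
step 9 (C LOAD): counter=12 r=(10,9,12) succ=(1,1,2) retry=(0,0,0)
step 10 (C CAS): counter=13 r=(10,9,12) succ=(1,1,3) retry=(0,0,0)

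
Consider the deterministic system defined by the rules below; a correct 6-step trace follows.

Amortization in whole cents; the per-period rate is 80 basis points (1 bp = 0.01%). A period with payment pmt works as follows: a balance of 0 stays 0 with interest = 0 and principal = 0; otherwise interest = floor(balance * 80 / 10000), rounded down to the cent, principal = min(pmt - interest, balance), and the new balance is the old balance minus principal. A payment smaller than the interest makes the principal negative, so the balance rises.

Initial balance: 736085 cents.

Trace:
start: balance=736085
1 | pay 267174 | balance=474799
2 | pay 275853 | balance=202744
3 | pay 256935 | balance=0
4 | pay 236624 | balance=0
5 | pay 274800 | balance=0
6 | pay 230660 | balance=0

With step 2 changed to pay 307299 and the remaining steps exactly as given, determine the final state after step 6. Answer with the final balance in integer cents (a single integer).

(re-executing from step 2 with the substitution; state before step 2: balance=474799)
2 | pay 307299 | balance=171298
3 | pay 256935 | balance=0
4 | pay 236624 | balance=0
5 | pay 274800 | balance=0
6 | pay 230660 | balance=0

0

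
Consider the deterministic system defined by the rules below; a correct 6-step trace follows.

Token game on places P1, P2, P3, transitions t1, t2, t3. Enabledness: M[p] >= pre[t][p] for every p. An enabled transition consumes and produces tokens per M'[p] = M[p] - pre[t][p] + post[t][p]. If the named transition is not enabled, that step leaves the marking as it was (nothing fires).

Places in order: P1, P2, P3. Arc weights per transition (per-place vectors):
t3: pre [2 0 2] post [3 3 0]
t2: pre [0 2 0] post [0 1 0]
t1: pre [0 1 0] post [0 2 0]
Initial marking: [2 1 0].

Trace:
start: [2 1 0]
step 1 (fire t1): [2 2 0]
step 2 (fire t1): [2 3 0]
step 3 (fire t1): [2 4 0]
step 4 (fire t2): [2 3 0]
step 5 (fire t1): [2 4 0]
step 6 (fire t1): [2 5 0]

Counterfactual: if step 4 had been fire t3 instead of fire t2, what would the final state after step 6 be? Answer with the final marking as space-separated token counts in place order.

(re-executing from step 4 with the substitution; state before step 4: [2 4 0])
step 4 (fire t3): [2 4 0]
step 5 (fire t1): [2 5 0]
step 6 (fire t1): [2 6 0]

2 6 0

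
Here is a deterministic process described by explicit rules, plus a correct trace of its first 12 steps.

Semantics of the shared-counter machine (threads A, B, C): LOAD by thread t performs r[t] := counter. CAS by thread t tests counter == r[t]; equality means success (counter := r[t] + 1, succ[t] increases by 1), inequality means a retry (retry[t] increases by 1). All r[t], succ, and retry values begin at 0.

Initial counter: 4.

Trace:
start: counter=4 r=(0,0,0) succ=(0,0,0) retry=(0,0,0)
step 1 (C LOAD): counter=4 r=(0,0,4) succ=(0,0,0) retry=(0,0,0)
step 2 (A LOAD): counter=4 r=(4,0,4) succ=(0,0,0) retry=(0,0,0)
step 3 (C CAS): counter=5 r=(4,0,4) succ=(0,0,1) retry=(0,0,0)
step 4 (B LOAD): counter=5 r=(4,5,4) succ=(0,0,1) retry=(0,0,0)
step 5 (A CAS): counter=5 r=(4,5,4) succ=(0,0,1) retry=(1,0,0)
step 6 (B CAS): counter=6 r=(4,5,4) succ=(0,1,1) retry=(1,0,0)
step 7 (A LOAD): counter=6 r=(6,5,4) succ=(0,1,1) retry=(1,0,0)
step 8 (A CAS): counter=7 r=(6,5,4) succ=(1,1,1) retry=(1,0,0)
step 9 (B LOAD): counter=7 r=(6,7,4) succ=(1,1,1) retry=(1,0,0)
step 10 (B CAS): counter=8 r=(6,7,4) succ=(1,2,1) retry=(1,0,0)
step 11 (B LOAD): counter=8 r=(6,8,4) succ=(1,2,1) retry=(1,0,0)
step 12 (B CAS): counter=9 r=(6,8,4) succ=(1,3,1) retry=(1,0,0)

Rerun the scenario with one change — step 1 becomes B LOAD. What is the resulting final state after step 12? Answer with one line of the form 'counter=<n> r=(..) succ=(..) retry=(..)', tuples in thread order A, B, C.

counter=8 r=(5,7,0) succ=(2,2,0) retry=(0,1,1)

(re-executing from step 1 with the substitution; state before step 1: counter=4 r=(0,0,0) succ=(0,0,0) retry=(0,0,0))
step 1 (B LOAD): counter=4 r=(0,4,0) succ=(0,0,0) retry=(0,0,0)
step 2 (A LOAD): counter=4 r=(4,4,0) succ=(0,0,0) retry=(0,0,0)
step 3 (C CAS): counter=4 r=(4,4,0) succ=(0,0,0) retry=(0,0,1)
step 4 (B LOAD): counter=4 r=(4,4,0) succ=(0,0,0) retry=(0,0,1)
step 5 (A CAS): counter=5 r=(4,4,0) succ=(1,0,0) retry=(0,0,1)
step 6 (B CAS): counter=5 r=(4,4,0) succ=(1,0,0) retry=(0,1,1)
step 7 (A LOAD): counter=5 r=(5,4,0) succ=(1,0,0) retry=(0,1,1)
step 8 (A CAS): counter=6 r=(5,4,0) succ=(2,0,0) retry=(0,1,1)
step 9 (B LOAD): counter=6 r=(5,6,0) succ=(2,0,0) retry=(0,1,1)
step 10 (B CAS): counter=7 r=(5,6,0) succ=(2,1,0) retry=(0,1,1)
step 11 (B LOAD): counter=7 r=(5,7,0) succ=(2,1,0) retry=(0,1,1)
step 12 (B CAS): counter=8 r=(5,7,0) succ=(2,2,0) retry=(0,1,1)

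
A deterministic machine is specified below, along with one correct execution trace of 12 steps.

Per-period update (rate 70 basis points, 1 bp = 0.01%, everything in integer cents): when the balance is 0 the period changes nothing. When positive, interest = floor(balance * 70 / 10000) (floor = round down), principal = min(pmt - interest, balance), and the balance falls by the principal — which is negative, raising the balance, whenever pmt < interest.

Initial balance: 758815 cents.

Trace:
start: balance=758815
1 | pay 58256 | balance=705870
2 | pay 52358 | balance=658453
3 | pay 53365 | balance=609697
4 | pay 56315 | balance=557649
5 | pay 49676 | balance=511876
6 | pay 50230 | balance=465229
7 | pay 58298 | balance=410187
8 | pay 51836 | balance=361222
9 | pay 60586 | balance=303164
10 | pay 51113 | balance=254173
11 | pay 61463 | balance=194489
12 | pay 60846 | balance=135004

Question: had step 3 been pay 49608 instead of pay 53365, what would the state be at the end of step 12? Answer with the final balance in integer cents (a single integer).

139004

(re-executing from step 3 with the substitution; state before step 3: balance=658453)
3 | pay 49608 | balance=613454
4 | pay 56315 | balance=561433
5 | pay 49676 | balance=515687
6 | pay 50230 | balance=469066
7 | pay 58298 | balance=414051
8 | pay 51836 | balance=365113
9 | pay 60586 | balance=307082
10 | pay 51113 | balance=258118
11 | pay 61463 | balance=198461
12 | pay 60846 | balance=139004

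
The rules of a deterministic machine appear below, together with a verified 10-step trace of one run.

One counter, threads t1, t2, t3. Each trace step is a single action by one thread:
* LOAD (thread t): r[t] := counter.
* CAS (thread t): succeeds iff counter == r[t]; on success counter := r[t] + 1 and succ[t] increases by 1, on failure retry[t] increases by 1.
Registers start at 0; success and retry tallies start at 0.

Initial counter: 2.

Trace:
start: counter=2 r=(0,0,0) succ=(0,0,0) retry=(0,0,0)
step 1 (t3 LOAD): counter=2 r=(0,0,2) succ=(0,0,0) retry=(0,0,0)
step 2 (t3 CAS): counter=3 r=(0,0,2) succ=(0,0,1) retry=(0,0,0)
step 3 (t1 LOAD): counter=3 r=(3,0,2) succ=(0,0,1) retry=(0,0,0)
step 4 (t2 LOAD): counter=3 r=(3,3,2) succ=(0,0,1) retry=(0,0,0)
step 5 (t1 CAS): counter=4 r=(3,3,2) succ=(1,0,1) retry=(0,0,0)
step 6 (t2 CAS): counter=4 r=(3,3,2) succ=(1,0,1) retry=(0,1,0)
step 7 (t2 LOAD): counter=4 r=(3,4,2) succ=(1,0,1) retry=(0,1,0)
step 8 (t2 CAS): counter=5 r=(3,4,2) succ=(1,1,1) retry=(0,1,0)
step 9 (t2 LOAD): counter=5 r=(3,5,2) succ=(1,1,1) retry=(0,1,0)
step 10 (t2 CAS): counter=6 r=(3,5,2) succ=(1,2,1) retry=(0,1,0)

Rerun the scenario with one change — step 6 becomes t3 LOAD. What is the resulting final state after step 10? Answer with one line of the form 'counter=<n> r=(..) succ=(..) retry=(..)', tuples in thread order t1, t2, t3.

counter=6 r=(3,5,4) succ=(1,2,1) retry=(0,0,0)

(re-executing from step 6 with the substitution; state before step 6: counter=4 r=(3,3,2) succ=(1,0,1) retry=(0,0,0))
step 6 (t3 LOAD): counter=4 r=(3,3,4) succ=(1,0,1) retry=(0,0,0)
step 7 (t2 LOAD): counter=4 r=(3,4,4) succ=(1,0,1) retry=(0,0,0)
step 8 (t2 CAS): counter=5 r=(3,4,4) succ=(1,1,1) retry=(0,0,0)
step 9 (t2 LOAD): counter=5 r=(3,5,4) succ=(1,1,1) retry=(0,0,0)
step 10 (t2 CAS): counter=6 r=(3,5,4) succ=(1,2,1) retry=(0,0,0)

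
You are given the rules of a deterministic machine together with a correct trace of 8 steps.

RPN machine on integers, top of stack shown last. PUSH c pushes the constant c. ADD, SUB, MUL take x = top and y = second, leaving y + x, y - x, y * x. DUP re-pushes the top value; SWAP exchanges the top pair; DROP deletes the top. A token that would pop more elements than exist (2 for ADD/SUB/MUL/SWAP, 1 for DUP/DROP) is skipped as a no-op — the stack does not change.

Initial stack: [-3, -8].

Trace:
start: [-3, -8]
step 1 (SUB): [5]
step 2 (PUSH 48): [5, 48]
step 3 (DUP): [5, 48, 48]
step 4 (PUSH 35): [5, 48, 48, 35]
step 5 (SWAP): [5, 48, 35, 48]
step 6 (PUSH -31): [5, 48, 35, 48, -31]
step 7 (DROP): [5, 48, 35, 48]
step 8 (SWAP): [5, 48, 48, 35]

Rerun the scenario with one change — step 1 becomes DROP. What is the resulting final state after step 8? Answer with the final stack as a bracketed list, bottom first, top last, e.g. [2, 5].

(re-executing from step 1 with the substitution; state before step 1: [-3, -8])
step 1 (DROP): [-3]
step 2 (PUSH 48): [-3, 48]
step 3 (DUP): [-3, 48, 48]
step 4 (PUSH 35): [-3, 48, 48, 35]
step 5 (SWAP): [-3, 48, 35, 48]
step 6 (PUSH -31): [-3, 48, 35, 48, -31]
step 7 (DROP): [-3, 48, 35, 48]
step 8 (SWAP): [-3, 48, 48, 35]

[-3, 48, 48, 35]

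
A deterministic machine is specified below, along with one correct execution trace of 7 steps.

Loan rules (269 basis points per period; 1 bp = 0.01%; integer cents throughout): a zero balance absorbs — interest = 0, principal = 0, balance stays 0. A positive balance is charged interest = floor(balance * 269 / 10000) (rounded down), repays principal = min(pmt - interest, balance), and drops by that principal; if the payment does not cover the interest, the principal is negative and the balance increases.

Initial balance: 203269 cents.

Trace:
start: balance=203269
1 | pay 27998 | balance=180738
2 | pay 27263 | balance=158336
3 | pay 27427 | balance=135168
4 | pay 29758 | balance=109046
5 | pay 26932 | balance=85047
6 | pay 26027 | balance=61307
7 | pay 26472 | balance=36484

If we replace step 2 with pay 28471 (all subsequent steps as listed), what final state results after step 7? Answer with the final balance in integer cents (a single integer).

(re-executing from step 2 with the substitution; state before step 2: balance=180738)
2 | pay 28471 | balance=157128
3 | pay 27427 | balance=133927
4 | pay 29758 | balance=107771
5 | pay 26932 | balance=83738
6 | pay 26027 | balance=59963
7 | pay 26472 | balance=35104

35104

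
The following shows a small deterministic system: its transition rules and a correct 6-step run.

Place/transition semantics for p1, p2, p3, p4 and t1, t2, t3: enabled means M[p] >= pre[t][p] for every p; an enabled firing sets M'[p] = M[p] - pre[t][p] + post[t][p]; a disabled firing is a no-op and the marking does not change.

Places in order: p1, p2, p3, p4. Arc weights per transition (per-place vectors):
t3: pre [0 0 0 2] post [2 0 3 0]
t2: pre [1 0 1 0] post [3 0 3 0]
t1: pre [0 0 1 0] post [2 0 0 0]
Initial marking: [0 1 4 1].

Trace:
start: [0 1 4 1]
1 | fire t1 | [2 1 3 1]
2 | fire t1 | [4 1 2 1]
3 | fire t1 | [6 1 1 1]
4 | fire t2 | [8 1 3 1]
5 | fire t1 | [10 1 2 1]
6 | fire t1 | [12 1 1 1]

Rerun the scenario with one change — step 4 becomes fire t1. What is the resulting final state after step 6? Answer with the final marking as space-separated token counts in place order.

(re-executing from step 4 with the substitution; state before step 4: [6 1 1 1])
4 | fire t1 | [8 1 0 1]
5 | fire t1 | [8 1 0 1]
6 | fire t1 | [8 1 0 1]

8 1 0 1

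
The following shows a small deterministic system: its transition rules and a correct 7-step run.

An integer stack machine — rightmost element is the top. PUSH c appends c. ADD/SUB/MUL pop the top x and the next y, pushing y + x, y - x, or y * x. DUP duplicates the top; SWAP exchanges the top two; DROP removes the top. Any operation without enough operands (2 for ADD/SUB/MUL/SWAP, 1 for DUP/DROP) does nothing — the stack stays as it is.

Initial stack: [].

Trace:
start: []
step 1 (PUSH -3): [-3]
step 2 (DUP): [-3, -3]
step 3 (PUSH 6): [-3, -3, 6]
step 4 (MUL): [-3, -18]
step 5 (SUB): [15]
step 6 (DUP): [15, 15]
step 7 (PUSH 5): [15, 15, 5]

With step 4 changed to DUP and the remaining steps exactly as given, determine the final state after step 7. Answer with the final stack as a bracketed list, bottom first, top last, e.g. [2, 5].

(re-executing from step 4 with the substitution; state before step 4: [-3, -3, 6])
step 4 (DUP): [-3, -3, 6, 6]
step 5 (SUB): [-3, -3, 0]
step 6 (DUP): [-3, -3, 0, 0]
step 7 (PUSH 5): [-3, -3, 0, 0, 5]

[-3, -3, 0, 0, 5]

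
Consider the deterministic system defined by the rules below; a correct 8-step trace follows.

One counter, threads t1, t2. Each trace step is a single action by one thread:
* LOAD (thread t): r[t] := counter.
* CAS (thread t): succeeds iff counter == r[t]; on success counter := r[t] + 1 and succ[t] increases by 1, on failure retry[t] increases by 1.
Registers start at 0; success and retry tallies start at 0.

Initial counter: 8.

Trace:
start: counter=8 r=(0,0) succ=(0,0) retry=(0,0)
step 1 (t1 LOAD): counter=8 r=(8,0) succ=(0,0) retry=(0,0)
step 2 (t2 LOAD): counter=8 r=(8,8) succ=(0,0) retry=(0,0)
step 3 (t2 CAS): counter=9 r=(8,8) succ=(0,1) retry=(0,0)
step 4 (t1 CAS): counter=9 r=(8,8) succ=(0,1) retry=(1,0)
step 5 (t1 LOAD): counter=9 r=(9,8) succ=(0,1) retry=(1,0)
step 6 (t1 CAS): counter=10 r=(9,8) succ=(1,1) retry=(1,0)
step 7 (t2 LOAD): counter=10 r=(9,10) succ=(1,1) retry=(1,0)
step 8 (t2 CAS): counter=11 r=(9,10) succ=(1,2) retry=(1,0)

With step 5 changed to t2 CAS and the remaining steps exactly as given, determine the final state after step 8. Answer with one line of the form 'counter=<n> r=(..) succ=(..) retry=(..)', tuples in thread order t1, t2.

counter=10 r=(8,9) succ=(0,2) retry=(2,1)

(re-executing from step 5 with the substitution; state before step 5: counter=9 r=(8,8) succ=(0,1) retry=(1,0))
step 5 (t2 CAS): counter=9 r=(8,8) succ=(0,1) retry=(1,1)
step 6 (t1 CAS): counter=9 r=(8,8) succ=(0,1) retry=(2,1)
step 7 (t2 LOAD): counter=9 r=(8,9) succ=(0,1) retry=(2,1)
step 8 (t2 CAS): counter=10 r=(8,9) succ=(0,2) retry=(2,1)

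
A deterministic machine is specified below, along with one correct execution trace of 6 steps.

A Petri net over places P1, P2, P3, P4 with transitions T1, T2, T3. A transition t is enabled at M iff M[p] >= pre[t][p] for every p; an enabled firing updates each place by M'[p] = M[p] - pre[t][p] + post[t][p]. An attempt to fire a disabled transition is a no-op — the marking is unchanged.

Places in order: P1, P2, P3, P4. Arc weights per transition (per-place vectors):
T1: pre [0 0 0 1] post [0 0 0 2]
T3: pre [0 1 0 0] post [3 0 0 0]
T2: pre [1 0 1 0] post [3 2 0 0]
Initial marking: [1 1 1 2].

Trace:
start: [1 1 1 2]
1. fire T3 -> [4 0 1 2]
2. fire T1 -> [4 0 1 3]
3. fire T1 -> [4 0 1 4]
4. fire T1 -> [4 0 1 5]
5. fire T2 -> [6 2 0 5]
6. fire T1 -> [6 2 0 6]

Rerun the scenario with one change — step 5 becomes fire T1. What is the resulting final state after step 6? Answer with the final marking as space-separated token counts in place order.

4 0 1 7

(re-executing from step 5 with the substitution; state before step 5: [4 0 1 5])
5. fire T1 -> [4 0 1 6]
6. fire T1 -> [4 0 1 7]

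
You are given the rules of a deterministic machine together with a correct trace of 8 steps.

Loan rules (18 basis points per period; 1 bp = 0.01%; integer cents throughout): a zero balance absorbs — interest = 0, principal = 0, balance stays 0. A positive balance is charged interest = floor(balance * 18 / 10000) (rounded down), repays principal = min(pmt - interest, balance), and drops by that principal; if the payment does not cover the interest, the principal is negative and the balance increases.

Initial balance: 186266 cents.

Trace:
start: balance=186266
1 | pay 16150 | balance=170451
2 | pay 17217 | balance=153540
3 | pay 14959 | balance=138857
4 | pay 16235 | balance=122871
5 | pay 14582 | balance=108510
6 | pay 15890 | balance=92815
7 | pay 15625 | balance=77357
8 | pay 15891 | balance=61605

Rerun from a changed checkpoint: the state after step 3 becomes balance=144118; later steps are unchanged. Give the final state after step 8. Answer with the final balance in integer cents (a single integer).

state after step 3 := balance=144118
4 | pay 16235 | balance=128142
5 | pay 14582 | balance=113790
6 | pay 15890 | balance=98104
7 | pay 15625 | balance=82655
8 | pay 15891 | balance=66912

66912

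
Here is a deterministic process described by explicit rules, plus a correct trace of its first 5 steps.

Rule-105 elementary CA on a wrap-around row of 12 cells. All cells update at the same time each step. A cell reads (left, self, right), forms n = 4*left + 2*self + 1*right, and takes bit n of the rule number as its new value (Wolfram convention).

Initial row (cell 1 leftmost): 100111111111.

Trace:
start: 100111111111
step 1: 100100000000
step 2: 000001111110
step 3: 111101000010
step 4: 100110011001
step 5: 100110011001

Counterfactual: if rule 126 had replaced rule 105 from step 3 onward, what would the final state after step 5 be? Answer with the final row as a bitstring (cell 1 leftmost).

111100111100

(re-executing steps 3..5 under rule 126; state before step 3: 000001111110)
step 3: 000011000011
step 4: 100111100111
step 5: 111100111100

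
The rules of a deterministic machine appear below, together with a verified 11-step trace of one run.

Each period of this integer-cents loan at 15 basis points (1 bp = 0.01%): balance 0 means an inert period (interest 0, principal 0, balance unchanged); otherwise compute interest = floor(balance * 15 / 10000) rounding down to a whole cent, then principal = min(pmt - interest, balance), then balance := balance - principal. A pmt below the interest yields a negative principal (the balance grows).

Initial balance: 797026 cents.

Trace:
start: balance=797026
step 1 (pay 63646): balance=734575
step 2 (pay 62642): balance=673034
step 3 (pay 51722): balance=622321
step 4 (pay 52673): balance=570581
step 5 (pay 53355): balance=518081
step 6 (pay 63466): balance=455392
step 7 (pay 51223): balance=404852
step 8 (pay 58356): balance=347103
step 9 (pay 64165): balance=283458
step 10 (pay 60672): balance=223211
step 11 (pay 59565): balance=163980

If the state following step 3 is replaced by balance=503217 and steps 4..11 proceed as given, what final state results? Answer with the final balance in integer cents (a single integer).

state after step 3 := balance=503217
step 4 (pay 52673): balance=451298
step 5 (pay 53355): balance=398619
step 6 (pay 63466): balance=335750
step 7 (pay 51223): balance=285030
step 8 (pay 58356): balance=227101
step 9 (pay 64165): balance=163276
step 10 (pay 60672): balance=102848
step 11 (pay 59565): balance=43437

43437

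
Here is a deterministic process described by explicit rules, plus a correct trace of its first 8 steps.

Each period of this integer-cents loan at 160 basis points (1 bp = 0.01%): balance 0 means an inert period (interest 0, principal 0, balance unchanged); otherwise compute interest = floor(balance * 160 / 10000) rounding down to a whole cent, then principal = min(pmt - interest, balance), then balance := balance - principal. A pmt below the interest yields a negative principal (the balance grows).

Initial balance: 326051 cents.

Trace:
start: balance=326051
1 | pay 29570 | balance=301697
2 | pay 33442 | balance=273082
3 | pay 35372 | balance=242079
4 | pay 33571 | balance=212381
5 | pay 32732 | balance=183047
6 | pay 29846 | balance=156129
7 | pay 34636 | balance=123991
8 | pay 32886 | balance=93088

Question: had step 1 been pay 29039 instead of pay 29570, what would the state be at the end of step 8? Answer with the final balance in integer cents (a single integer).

(re-executing from step 1 with the substitution; state before step 1: balance=326051)
1 | pay 29039 | balance=302228
2 | pay 33442 | balance=273621
3 | pay 35372 | balance=242626
4 | pay 33571 | balance=212937
5 | pay 32732 | balance=183611
6 | pay 29846 | balance=156702
7 | pay 34636 | balance=124573
8 | pay 32886 | balance=93680

93680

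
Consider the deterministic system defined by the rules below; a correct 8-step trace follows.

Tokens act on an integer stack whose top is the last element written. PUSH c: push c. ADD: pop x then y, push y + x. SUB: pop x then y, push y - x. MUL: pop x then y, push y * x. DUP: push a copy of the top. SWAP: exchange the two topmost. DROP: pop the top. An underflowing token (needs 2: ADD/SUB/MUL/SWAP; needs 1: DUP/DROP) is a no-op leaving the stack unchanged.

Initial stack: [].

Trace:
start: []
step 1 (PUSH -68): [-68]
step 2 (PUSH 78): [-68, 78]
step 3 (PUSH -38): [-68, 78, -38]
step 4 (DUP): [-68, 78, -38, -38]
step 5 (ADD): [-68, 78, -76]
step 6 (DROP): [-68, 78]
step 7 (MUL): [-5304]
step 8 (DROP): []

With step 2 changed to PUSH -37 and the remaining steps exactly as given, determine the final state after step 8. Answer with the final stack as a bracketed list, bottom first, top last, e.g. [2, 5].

[]

(re-executing from step 2 with the substitution; state before step 2: [-68])
step 2 (PUSH -37): [-68, -37]
step 3 (PUSH -38): [-68, -37, -38]
step 4 (DUP): [-68, -37, -38, -38]
step 5 (ADD): [-68, -37, -76]
step 6 (DROP): [-68, -37]
step 7 (MUL): [2516]
step 8 (DROP): []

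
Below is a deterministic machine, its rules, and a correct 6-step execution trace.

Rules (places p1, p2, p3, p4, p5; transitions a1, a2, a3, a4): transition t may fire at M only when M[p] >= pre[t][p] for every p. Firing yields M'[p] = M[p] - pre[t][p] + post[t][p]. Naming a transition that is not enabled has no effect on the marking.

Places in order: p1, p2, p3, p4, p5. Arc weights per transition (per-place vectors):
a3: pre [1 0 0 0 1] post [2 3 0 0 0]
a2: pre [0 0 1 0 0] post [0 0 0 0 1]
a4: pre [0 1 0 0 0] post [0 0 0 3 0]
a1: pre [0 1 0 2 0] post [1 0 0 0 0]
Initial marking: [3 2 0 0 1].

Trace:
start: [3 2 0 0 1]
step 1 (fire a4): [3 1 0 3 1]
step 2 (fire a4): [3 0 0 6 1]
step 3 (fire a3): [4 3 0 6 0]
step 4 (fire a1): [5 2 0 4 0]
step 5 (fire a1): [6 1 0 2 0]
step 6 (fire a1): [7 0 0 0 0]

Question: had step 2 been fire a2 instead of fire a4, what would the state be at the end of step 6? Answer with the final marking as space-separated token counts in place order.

5 3 0 1 0

(re-executing from step 2 with the substitution; state before step 2: [3 1 0 3 1])
step 2 (fire a2): [3 1 0 3 1]
step 3 (fire a3): [4 4 0 3 0]
step 4 (fire a1): [5 3 0 1 0]
step 5 (fire a1): [5 3 0 1 0]
step 6 (fire a1): [5 3 0 1 0]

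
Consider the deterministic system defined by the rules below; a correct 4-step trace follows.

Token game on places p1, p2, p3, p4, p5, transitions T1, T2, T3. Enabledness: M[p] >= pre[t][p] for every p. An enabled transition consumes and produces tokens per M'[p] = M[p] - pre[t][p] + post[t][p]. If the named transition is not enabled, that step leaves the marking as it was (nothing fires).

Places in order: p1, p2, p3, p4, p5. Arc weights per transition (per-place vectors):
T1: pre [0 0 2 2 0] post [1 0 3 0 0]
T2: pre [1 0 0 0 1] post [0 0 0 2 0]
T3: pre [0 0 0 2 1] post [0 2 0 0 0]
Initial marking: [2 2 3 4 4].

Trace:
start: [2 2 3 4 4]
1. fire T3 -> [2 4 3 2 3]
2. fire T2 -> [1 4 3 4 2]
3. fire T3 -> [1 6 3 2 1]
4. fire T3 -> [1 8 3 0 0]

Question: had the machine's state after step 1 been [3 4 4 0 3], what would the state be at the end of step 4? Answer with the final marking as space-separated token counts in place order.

state after step 1 := [3 4 4 0 3]
2. fire T2 -> [2 4 4 2 2]
3. fire T3 -> [2 6 4 0 1]
4. fire T3 -> [2 6 4 0 1]

2 6 4 0 1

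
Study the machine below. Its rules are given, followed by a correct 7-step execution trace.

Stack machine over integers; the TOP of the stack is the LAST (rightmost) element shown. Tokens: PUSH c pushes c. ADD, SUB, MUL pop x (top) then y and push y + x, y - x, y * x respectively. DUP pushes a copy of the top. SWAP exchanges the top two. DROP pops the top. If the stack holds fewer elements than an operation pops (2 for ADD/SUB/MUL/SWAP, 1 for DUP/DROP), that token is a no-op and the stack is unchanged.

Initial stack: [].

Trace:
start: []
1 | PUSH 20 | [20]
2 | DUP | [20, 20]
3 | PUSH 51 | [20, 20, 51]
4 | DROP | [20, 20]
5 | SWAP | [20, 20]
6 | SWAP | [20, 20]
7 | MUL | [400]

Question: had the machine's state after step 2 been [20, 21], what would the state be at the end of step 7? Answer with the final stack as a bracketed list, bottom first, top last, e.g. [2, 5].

state after step 2 := [20, 21]
3 | PUSH 51 | [20, 21, 51]
4 | DROP | [20, 21]
5 | SWAP | [21, 20]
6 | SWAP | [20, 21]
7 | MUL | [420]

[420]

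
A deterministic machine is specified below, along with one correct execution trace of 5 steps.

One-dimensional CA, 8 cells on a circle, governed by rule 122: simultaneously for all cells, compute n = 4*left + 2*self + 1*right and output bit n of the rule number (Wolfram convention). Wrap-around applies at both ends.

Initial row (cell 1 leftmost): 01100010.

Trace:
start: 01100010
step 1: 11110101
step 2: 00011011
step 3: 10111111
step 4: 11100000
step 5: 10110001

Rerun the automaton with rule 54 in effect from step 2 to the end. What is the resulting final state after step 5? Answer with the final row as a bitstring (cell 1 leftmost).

01000100

(re-executing steps 2..5 under rule 54; state before step 2: 11110101)
step 2: 00001110
step 3: 00010001
step 4: 10111011
step 5: 01000100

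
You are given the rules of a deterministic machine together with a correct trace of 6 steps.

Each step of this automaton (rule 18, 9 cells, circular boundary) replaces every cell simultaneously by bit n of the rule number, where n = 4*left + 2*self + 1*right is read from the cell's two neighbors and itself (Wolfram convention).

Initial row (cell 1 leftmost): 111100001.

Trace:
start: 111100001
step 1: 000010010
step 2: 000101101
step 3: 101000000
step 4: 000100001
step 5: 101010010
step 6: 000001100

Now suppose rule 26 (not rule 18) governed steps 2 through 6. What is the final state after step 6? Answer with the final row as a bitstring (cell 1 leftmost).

001010001

(re-executing steps 2..6 under rule 26; state before step 2: 000010010)
step 2: 000101101
step 3: 101001000
step 4: 000110101
step 5: 101100000
step 6: 001010001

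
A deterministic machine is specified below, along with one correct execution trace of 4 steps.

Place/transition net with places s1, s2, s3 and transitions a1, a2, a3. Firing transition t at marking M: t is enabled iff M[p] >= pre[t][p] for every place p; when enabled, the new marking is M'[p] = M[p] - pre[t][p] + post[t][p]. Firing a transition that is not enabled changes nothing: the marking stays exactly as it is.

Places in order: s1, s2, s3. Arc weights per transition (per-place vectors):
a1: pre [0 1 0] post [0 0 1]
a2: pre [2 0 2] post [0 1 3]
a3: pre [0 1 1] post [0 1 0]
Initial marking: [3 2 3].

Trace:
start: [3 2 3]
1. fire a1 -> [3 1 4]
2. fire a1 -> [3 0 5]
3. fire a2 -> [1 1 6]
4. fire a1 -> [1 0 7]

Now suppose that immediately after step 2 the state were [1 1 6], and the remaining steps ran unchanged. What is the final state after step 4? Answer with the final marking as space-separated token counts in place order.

state after step 2 := [1 1 6]
3. fire a2 -> [1 1 6]
4. fire a1 -> [1 0 7]

1 0 7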